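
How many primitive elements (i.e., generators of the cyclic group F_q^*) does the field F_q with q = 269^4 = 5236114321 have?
There are φ(5236114320) = 1357627392 primitive elements

F_q^* is cyclic of order q - 1 = 5236114320. A cyclic group of order m has exactly φ(m) generators. Here m = 5236114320 = 2^4 · 3^3 · 5 · 67 · 97 · 373, so the number of primitive elements is φ(5236114320) = 1357627392.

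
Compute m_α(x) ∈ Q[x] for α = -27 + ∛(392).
m_α(x) = x^3 + 81x^2 + 2187x + 19291

Set β = α + 27 = ∛(392), so β^3 = 392. Then (α + 27)^3 - 392 = 0, i.e. α is a root of g(x) = (x + 27)^3 - 392 = x^3 + 81x^2 + 2187x + 19291. Since g(x) = h(x + 27) where h(x) = x^3 - 392, and h is irreducible over Q (because 392 is not a perfect cube, so h has no rational root, and a monic cubic with no rational root is irreducible), g is also irreducible (irreducibility is preserved under the substitution x → x + 27). Hence m_α(x) = x^3 + 81x^2 + 2187x + 19291.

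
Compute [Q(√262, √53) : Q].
[Q(√262, √53) : Q] = 4

[Q(√262):Q] = 2 (min poly x^2 - 262, irreducible since 262 is squarefree > 1). For the top step, suppose √53 ∈ Q(√262), say √53 = c + d√262 with c, d ∈ Q. Squaring: 53 = c^2 + 262d^2 + 2cd√262. Since √262 ∉ Q this forces 2cd = 0. If d = 0 then √53 = c ∈ Q, contradicting 53 squarefree > 1. If c = 0 then 53 = 262d^2, so 262·53 = (262d)^2 is a perfect square in Q — but 262·53 = 13886 is not a perfect square (since 262 and 53 are distinct squarefree integers). Contradiction. Hence √53 ∉ Q(√262), so x^2 - 53 stays irreducible over Q(√262) and [Q(√262, √53) : Q(√262)] = 2. By the tower law, [Q(√262, √53) : Q] = 2 · 2 = 4.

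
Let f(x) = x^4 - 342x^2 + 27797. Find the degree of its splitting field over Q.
[K : Q] = 4

Solving the quadratic in x^2: x^2 = (342 ± √(342^2 - 4·27797))/2 = (342 ± √5776)/2 = (342 ± 76)/2, giving x^2 = 133 or x^2 = 209. So f(x) = (x^2 - 133)(x^2 - 209) and the roots of f are ±√133, ±√209. Hence the splitting field is K = Q(√133, √209). Since 133 and 209 are distinct squarefree integers > 1, their product 27797 is not a perfect square, so √209 ∉ Q(√133). By the tower law [K:Q] = [Q(√133,√209):Q(√133)] · [Q(√133):Q] = 2 · 2 = 4.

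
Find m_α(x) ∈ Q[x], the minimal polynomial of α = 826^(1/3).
m_α(x) = x^3 - 826

α satisfies α^3 = 826, so x^3 - 826 annihilates α. By the rational root test, a rational root p/q (in lowest terms) of x^3 - 826 would satisfy p^3 = 826 q^3, forcing q = 1 and p^3 = 826; but 826 is not a perfect cube, contradiction. A monic cubic over Q with no rational root is irreducible (any nontrivial factorization would include a linear factor). Hence x^3 - 826 is the minimal polynomial of α, and in particular [Q(α):Q] = 3.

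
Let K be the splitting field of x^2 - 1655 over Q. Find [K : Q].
[K : Q] = 2

f(x) = x^2 - 1655 factors as (x - √1655)(x + √1655). The splitting field is K = Q(√1655). Since 1655 is squarefree and > 1, it is not a perfect square, so x^2 - 1655 is irreducible over Q and [Q(√1655) : Q] = 2. Hence [K : Q] = 2.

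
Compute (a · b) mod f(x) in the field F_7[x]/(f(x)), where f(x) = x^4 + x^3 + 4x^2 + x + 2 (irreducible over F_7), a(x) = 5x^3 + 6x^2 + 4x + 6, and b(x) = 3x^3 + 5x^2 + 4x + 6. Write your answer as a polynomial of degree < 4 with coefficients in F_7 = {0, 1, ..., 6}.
a · b ≡ 5x^3 + 2x^2 + 4x + 4 (mod f(x))

Multiply in F_7[x]: a(x)·b(x) = (5x^3 + 6x^2 + 4x + 6)·(3x^3 + 5x^2 + 4x + 6) = x^6 + x^5 + 6x^4 + x^3 + 5x^2 + 6x + 1. This has degree ≥ 4, so divide by f(x) over F_7: x^6 + x^5 + 6x^4 + x^3 + 5x^2 + 6x + 1 = (x^2 + 2)·(x^4 + x^3 + 4x^2 + x + 2) + (5x^3 + 2x^2 + 4x + 4). Hence a·b ≡ 5x^3 + 2x^2 + 4x + 4 (mod f). (F_7[x]/(f) is a field with 7^4 = 2401 elements since f is irreducible of degree 4.)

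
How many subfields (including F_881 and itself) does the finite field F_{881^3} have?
F_{881^3} has 2 subfields

The subfields of F_{p^n} are exactly the fields F_{p^d} for d | n (each is the fixed field of the unique index-d subgroup of Gal(F_{p^n}/F_p) ≅ Z/nZ). The divisors of n = 3 are {1, 3}, giving 2 subfields: F_{881^1}, F_{881^3}.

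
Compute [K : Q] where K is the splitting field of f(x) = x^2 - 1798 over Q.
[K : Q] = 2

f(x) = x^2 - 1798 factors as (x - √1798)(x + √1798). The splitting field is K = Q(√1798). Since 1798 is squarefree and > 1, it is not a perfect square, so x^2 - 1798 is irreducible over Q and [Q(√1798) : Q] = 2. Hence [K : Q] = 2.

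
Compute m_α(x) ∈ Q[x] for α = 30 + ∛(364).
m_α(x) = x^3 - 90x^2 + 2700x - 27364

Set β = α - 30 = ∛(364), so β^3 = 364. Then (α - 30)^3 - 364 = 0, i.e. α is a root of g(x) = (x - 30)^3 - 364 = x^3 - 90x^2 + 2700x - 27364. Since g(x) = h(x - 30) where h(x) = x^3 - 364, and h is irreducible over Q (because 364 is not a perfect cube, so h has no rational root, and a monic cubic with no rational root is irreducible), g is also irreducible (irreducibility is preserved under the substitution x → x - 30). Hence m_α(x) = x^3 - 90x^2 + 2700x - 27364.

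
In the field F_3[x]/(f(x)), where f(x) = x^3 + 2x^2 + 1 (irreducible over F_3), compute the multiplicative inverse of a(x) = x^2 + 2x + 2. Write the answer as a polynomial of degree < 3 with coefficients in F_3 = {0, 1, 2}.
a(x)^(-1) ≡ x^2 + x + 1 (mod f(x))

Since f is irreducible over F_3, F_3[x]/(f) is a field and a(x) ≠ 0 has an inverse. Apply the extended Euclidean algorithm to f(x) and a(x) in F_3[x]: f(x) = (x)·a(x) + (x + 1);  a(x) = (x + 1)·(x + 1) + (1). The last nonzero remainder is the constant 1 = gcd(f, a) in F_3. Back-substituting through the division chain expresses 1 = s(x)·a(x) + t(x)·f(x) with s(x) ≡ x^2 + x + 1 (mod f), so a(x)^(-1) ≡ s(x) = x^2 + x + 1 (mod f). Check: (x^2 + 2x + 2)·(x^2 + x + 1) = x^4 + 2x^2 + x + 2 ≡ 1 (mod x^3 + 2x^2 + 1).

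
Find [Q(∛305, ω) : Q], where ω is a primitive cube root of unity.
[Q(∛305, ω) : Q] = 6

[Q(∛305):Q] = 3 (min poly x^3 - 305, irreducible since 305 is not a perfect cube). [Q(ω):Q] = 2 (min poly x^2 + x + 1). Since Q(∛305) ⊂ R and ω ∉ R, we have ω ∉ Q(∛305), so x^2 + x + 1 remains irreducible over Q(∛305) and [Q(∛305, ω) : Q(∛305)] = 2. By the tower law, [Q(∛305, ω) : Q] = 3 · 2 = 6. (In fact Q(∛305, ω) is the splitting field of x^3 - 305 over Q.)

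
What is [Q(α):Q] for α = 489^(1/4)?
[Q(α):Q] = 4

α is a root of x^4 - 489. By Eisenstein's criterion at the prime p = 3 (which divides the constant term 489 but p^2 = 9 does not, since 489 is squarefree), x^4 - 489 is irreducible over Q. Hence [Q(α):Q] = 4.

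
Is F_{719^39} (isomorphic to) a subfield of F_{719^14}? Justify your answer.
No: F_{719^39} is not a subfield of F_{719^14}

F_{p^m} embeds in F_{p^n} iff m | n. Here 39 ∤ 14 (since 14 = 0·39 + 14 with remainder 14 ≠ 0), so F_{719^39} is not a subfield of F_{719^14}. Equivalently: if it were, the tower law would give 39 = [F_{719^39}:F_719] dividing [F_{719^14}:F_719] = 14, contradiction.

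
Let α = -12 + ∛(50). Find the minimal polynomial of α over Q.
m_α(x) = x^3 + 36x^2 + 432x + 1678

Set β = α + 12 = ∛(50), so β^3 = 50. Then (α + 12)^3 - 50 = 0, i.e. α is a root of g(x) = (x + 12)^3 - 50 = x^3 + 36x^2 + 432x + 1678. Since g(x) = h(x + 12) where h(x) = x^3 - 50, and h is irreducible over Q (because 50 is not a perfect cube, so h has no rational root, and a monic cubic with no rational root is irreducible), g is also irreducible (irreducibility is preserved under the substitution x → x + 12). Hence m_α(x) = x^3 + 36x^2 + 432x + 1678.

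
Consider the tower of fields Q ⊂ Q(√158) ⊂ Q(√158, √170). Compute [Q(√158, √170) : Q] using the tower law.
[Q(√158, √170) : Q] = 4

[Q(√158):Q] = 2 (min poly x^2 - 158, irreducible since 158 is squarefree > 1). For the top step, suppose √170 ∈ Q(√158), say √170 = c + d√158 with c, d ∈ Q. Squaring: 170 = c^2 + 158d^2 + 2cd√158. Since √158 ∉ Q this forces 2cd = 0. If d = 0 then √170 = c ∈ Q, contradicting 170 squarefree > 1. If c = 0 then 170 = 158d^2, so 158·170 = (158d)^2 is a perfect square in Q — but 158·170 = 26860 is not a perfect square (since 158 and 170 are distinct squarefree integers). Contradiction. Hence √170 ∉ Q(√158), so x^2 - 170 stays irreducible over Q(√158) and [Q(√158, √170) : Q(√158)] = 2. By the tower law, [Q(√158, √170) : Q] = 2 · 2 = 4.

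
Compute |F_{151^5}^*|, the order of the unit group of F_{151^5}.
|F_{151^5}^*| = 78502725750

F_{151^5} has 151^5 = 78502725751 elements; its multiplicative group consists of all nonzero elements, so |F_{151^5}^*| = 78502725751 - 1 = 78502725750. (It is cyclic since any finite subgroup of the multiplicative group of a field is cyclic.)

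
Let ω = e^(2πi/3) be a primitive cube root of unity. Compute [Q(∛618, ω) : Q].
[Q(∛618, ω) : Q] = 6

[Q(∛618):Q] = 3 (min poly x^3 - 618, irreducible since 618 is not a perfect cube). [Q(ω):Q] = 2 (min poly x^2 + x + 1). Since Q(∛618) ⊂ R and ω ∉ R, we have ω ∉ Q(∛618), so x^2 + x + 1 remains irreducible over Q(∛618) and [Q(∛618, ω) : Q(∛618)] = 2. By the tower law, [Q(∛618, ω) : Q] = 3 · 2 = 6. (In fact Q(∛618, ω) is the splitting field of x^3 - 618 over Q.)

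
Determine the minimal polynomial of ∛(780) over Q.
m_α(x) = x^3 - 780

α satisfies α^3 = 780, so x^3 - 780 annihilates α. By the rational root test, a rational root p/q (in lowest terms) of x^3 - 780 would satisfy p^3 = 780 q^3, forcing q = 1 and p^3 = 780; but 780 is not a perfect cube, contradiction. A monic cubic over Q with no rational root is irreducible (any nontrivial factorization would include a linear factor). Hence x^3 - 780 is the minimal polynomial of α, and in particular [Q(α):Q] = 3.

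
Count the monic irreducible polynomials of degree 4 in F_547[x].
There are 22381431618 monic irreducible polynomials of degree 4 over F_547

Each element of F_{547^4} that lies in no proper subfield is a root of exactly one monic irreducible of degree 4 over F_547, and each such polynomial has 4 distinct roots in F_{547^4}. By Möbius inversion the count is N_547(4) = (1/4) Σ_{d|4} μ(4/d) · 547^d = (1/4)(μ(4)·547^1 + μ(2)·547^2 + μ(1)·547^4) = 89525726472/4 = 22381431618.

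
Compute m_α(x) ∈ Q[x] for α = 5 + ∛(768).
m_α(x) = x^3 - 15x^2 + 75x - 893

Set β = α - 5 = ∛(768), so β^3 = 768. Then (α - 5)^3 - 768 = 0, i.e. α is a root of g(x) = (x - 5)^3 - 768 = x^3 - 15x^2 + 75x - 893. Since g(x) = h(x - 5) where h(x) = x^3 - 768, and h is irreducible over Q (because 768 is not a perfect cube, so h has no rational root, and a monic cubic with no rational root is irreducible), g is also irreducible (irreducibility is preserved under the substitution x → x - 5). Hence m_α(x) = x^3 - 15x^2 + 75x - 893.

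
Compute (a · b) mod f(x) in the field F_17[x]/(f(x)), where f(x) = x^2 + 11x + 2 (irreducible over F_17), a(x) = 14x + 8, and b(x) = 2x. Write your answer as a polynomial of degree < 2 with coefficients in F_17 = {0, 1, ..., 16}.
a · b ≡ 14x + 12 (mod f(x))

Multiply in F_17[x]: a(x)·b(x) = (14x + 8)·(2x) = 11x^2 + 16x. This has degree ≥ 2, so divide by f(x) over F_17: 11x^2 + 16x = (11)·(x^2 + 11x + 2) + (14x + 12). Hence a·b ≡ 14x + 12 (mod f). (F_17[x]/(f) is a field with 17^2 = 289 elements since f is irreducible of degree 2.)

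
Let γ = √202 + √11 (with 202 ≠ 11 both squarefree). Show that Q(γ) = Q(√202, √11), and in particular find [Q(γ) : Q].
[Q(γ) : Q] = 4 (equivalently, Q(γ) = Q(√202, √11))

Obviously Q(γ) ⊆ Q(√202, √11), and [Q(√202, √11):Q] = 4 (since 202, 11 are distinct squarefree integers > 1 with 2222 not a perfect square). To show equality we compute the minimal polynomial of γ. From γ = √202 + √11: γ^2 = 202 + 2√(2222) + 11 = 213 + 2√(2222), so γ^2 - 213 = 2√(2222); squaring, (γ^2 - 213)^2 = 4·2222, i.e. γ^4 - 426γ^2 + 45369 - 8888 = 0, i.e. γ^4 - 426γ^2 + 36481 = 0. So γ is a root of x^4 - 426x^2 + 36481. This polynomial is irreducible over Q: it has no rational root (each ±√202 ± √11 is irrational), and any factorization into two quadratics over Q would force √(2222) ∈ Q (pairing opposite roots) or √202, √11 ∈ Q (other pairings), all impossible. Hence [Q(γ):Q] = 4 = [Q(√202, √11):Q], so Q(γ) = Q(√202, √11).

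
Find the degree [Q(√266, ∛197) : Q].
[Q(√266, ∛197) : Q] = 6

Let L = Q(√266, ∛197). Since Q(√266) ⊂ L and [Q(√266):Q] = 2, the tower law gives 2 | [L:Q]. Likewise Q(∛197) ⊂ L with [Q(∛197):Q] = 3 (because 197 is not a perfect cube), so 3 | [L:Q]. As gcd(2,3) = 1, [L:Q] is divisible by 6. Conversely L is generated over Q by √266 and ∛197, so [L:Q] ≤ 2·3 = 6. Therefore [Q(√266, ∛197) : Q] = 6.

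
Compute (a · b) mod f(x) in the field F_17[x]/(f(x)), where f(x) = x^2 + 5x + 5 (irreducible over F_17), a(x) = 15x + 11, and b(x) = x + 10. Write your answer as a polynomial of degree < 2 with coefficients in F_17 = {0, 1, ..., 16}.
a · b ≡ x + 1 (mod f(x))

Multiply in F_17[x]: a(x)·b(x) = (15x + 11)·(x + 10) = 15x^2 + 8x + 8. This has degree ≥ 2, so divide by f(x) over F_17: 15x^2 + 8x + 8 = (15)·(x^2 + 5x + 5) + (x + 1). Hence a·b ≡ x + 1 (mod f). (F_17[x]/(f) is a field with 17^2 = 289 elements since f is irreducible of degree 2.)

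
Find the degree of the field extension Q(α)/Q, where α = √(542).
[Q(α):Q] = 2

[Q(α):Q] equals the degree of the minimal polynomial of α. Here α^2 = 542 and x^2 - 542 is irreducible (d = 542 is squarefree, ≠ 1, hence not a square), so deg(m_α) = 2. Thus [Q(α):Q] = 2.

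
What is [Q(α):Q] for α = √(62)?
[Q(α):Q] = 2

[Q(α):Q] equals the degree of the minimal polynomial of α. Here α^2 = 62 and x^2 - 62 is irreducible (d = 62 is squarefree, ≠ 1, hence not a square), so deg(m_α) = 2. Thus [Q(α):Q] = 2.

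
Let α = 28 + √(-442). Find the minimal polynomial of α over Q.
m_α(x) = x^2 - 56x + 1226

From α - 28 = √(-442), squaring gives (α - 28)^2 = -442, i.e. α^2 - 56α + 784 = -442, so α^2 - 56α + 1226 = 0. The discriminant of x^2 - 56x + 1226 is (-56)^2 - 4·(1226) = 3136 - 4904 = -1768, and 4·(-442) is not a perfect square in Q since -442 is squarefree and ≠ 1. Hence x^2 - 56x + 1226 is irreducible over Q and is the minimal polynomial of α.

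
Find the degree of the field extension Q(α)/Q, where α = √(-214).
[Q(α):Q] = 2

[Q(α):Q] equals the degree of the minimal polynomial of α. Here α^2 = -214 and x^2 + 214 is irreducible (d = -214 is squarefree, ≠ 1, hence not a square), so deg(m_α) = 2. Thus [Q(α):Q] = 2.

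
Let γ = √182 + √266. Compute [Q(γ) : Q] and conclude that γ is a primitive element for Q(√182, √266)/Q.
[Q(γ) : Q] = 4 (equivalently, Q(γ) = Q(√182, √266))

Obviously Q(γ) ⊆ Q(√182, √266), and [Q(√182, √266):Q] = 4 (since 182, 266 are distinct squarefree integers > 1 with 48412 not a perfect square). To show equality we compute the minimal polynomial of γ. From γ = √182 + √266: γ^2 = 182 + 2√(48412) + 266 = 448 + 2√(48412), so γ^2 - 448 = 2√(48412); squaring, (γ^2 - 448)^2 = 4·48412, i.e. γ^4 - 896γ^2 + 200704 - 193648 = 0, i.e. γ^4 - 896γ^2 + 7056 = 0. So γ is a root of x^4 - 896x^2 + 7056. This polynomial is irreducible over Q: it has no rational root (each ±√182 ± √266 is irrational), and any factorization into two quadratics over Q would force √(48412) ∈ Q (pairing opposite roots) or √182, √266 ∈ Q (other pairings), all impossible. Hence [Q(γ):Q] = 4 = [Q(√182, √266):Q], so Q(γ) = Q(√182, √266).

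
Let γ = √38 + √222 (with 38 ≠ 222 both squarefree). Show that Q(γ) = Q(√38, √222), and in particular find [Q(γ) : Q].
[Q(γ) : Q] = 4 (equivalently, Q(γ) = Q(√38, √222))

Obviously Q(γ) ⊆ Q(√38, √222), and [Q(√38, √222):Q] = 4 (since 38, 222 are distinct squarefree integers > 1 with 8436 not a perfect square). To show equality we compute the minimal polynomial of γ. From γ = √38 + √222: γ^2 = 38 + 2√(8436) + 222 = 260 + 2√(8436), so γ^2 - 260 = 2√(8436); squaring, (γ^2 - 260)^2 = 4·8436, i.e. γ^4 - 520γ^2 + 67600 - 33744 = 0, i.e. γ^4 - 520γ^2 + 33856 = 0. So γ is a root of x^4 - 520x^2 + 33856. This polynomial is irreducible over Q: it has no rational root (each ±√38 ± √222 is irrational), and any factorization into two quadratics over Q would force √(8436) ∈ Q (pairing opposite roots) or √38, √222 ∈ Q (other pairings), all impossible. Hence [Q(γ):Q] = 4 = [Q(√38, √222):Q], so Q(γ) = Q(√38, √222).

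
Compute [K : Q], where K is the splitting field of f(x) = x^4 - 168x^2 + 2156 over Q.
[K : Q] = 4

Solving the quadratic in x^2: x^2 = (168 ± √(168^2 - 4·2156))/2 = (168 ± √19600)/2 = (168 ± 140)/2, giving x^2 = 14 or x^2 = 154. So f(x) = (x^2 - 14)(x^2 - 154) and the roots of f are ±√14, ±√154. Hence the splitting field is K = Q(√14, √154). Since 14 and 154 are distinct squarefree integers > 1, their product 2156 is not a perfect square, so √154 ∉ Q(√14). By the tower law [K:Q] = [Q(√14,√154):Q(√14)] · [Q(√14):Q] = 2 · 2 = 4.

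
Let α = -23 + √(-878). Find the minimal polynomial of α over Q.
m_α(x) = x^2 + 46x + 1407

From α + 23 = √(-878), squaring gives (α + 23)^2 = -878, i.e. α^2 + 46α + 529 = -878, so α^2 + 46α + 1407 = 0. The discriminant of x^2 + 46x + 1407 is (46)^2 - 4·(1407) = 2116 - 5628 = -3512, and 4·(-878) is not a perfect square in Q since -878 is squarefree and ≠ 1. Hence x^2 + 46x + 1407 is irreducible over Q and is the minimal polynomial of α.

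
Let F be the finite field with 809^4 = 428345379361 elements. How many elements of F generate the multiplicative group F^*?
There are φ(428345379360) = 112521830400 primitive elements

F_q^* is cyclic of order q - 1 = 428345379360. A cyclic group of order m has exactly φ(m) generators. Here m = 428345379360 = 2^5 · 3^4 · 5 · 101 · 229 · 1429, so the number of primitive elements is φ(428345379360) = 112521830400.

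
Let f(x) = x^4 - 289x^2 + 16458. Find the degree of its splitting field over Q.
[K : Q] = 4

Solving the quadratic in x^2: x^2 = (289 ± √(289^2 - 4·16458))/2 = (289 ± √17689)/2 = (289 ± 133)/2, giving x^2 = 78 or x^2 = 211. So f(x) = (x^2 - 78)(x^2 - 211) and the roots of f are ±√78, ±√211. Hence the splitting field is K = Q(√78, √211). Since 78 and 211 are distinct squarefree integers > 1, their product 16458 is not a perfect square, so √211 ∉ Q(√78). By the tower law [K:Q] = [Q(√78,√211):Q(√78)] · [Q(√78):Q] = 2 · 2 = 4.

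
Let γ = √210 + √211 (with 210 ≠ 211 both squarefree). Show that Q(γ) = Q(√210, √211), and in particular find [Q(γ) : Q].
[Q(γ) : Q] = 4 (equivalently, Q(γ) = Q(√210, √211))

Obviously Q(γ) ⊆ Q(√210, √211), and [Q(√210, √211):Q] = 4 (since 210, 211 are distinct squarefree integers > 1 with 44310 not a perfect square). To show equality we compute the minimal polynomial of γ. From γ = √210 + √211: γ^2 = 210 + 2√(44310) + 211 = 421 + 2√(44310), so γ^2 - 421 = 2√(44310); squaring, (γ^2 - 421)^2 = 4·44310, i.e. γ^4 - 842γ^2 + 177241 - 177240 = 0, i.e. γ^4 - 842γ^2 + 1 = 0. So γ is a root of x^4 - 842x^2 + 1. This polynomial is irreducible over Q: it has no rational root (each ±√210 ± √211 is irrational), and any factorization into two quadratics over Q would force √(44310) ∈ Q (pairing opposite roots) or √210, √211 ∈ Q (other pairings), all impossible. Hence [Q(γ):Q] = 4 = [Q(√210, √211):Q], so Q(γ) = Q(√210, √211).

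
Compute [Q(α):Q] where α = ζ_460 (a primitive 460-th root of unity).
[Q(α):Q] = 176

The minimal polynomial of ζ_460 over Q is the 460-th cyclotomic polynomial Φ_460(x), which is irreducible over Q and has degree φ(460) = 176. Hence [Q(α):Q] = φ(460) = 176.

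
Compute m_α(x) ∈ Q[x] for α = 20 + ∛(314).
m_α(x) = x^3 - 60x^2 + 1200x - 8314

Set β = α - 20 = ∛(314), so β^3 = 314. Then (α - 20)^3 - 314 = 0, i.e. α is a root of g(x) = (x - 20)^3 - 314 = x^3 - 60x^2 + 1200x - 8314. Since g(x) = h(x - 20) where h(x) = x^3 - 314, and h is irreducible over Q (because 314 is not a perfect cube, so h has no rational root, and a monic cubic with no rational root is irreducible), g is also irreducible (irreducibility is preserved under the substitution x → x - 20). Hence m_α(x) = x^3 - 60x^2 + 1200x - 8314.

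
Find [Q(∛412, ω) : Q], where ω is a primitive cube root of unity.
[Q(∛412, ω) : Q] = 6

[Q(∛412):Q] = 3 (min poly x^3 - 412, irreducible since 412 is not a perfect cube). [Q(ω):Q] = 2 (min poly x^2 + x + 1). Since Q(∛412) ⊂ R and ω ∉ R, we have ω ∉ Q(∛412), so x^2 + x + 1 remains irreducible over Q(∛412) and [Q(∛412, ω) : Q(∛412)] = 2. By the tower law, [Q(∛412, ω) : Q] = 3 · 2 = 6. (In fact Q(∛412, ω) is the splitting field of x^3 - 412 over Q.)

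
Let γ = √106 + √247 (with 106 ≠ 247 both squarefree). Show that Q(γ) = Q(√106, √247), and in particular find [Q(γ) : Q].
[Q(γ) : Q] = 4 (equivalently, Q(γ) = Q(√106, √247))

Obviously Q(γ) ⊆ Q(√106, √247), and [Q(√106, √247):Q] = 4 (since 106, 247 are distinct squarefree integers > 1 with 26182 not a perfect square). To show equality we compute the minimal polynomial of γ. From γ = √106 + √247: γ^2 = 106 + 2√(26182) + 247 = 353 + 2√(26182), so γ^2 - 353 = 2√(26182); squaring, (γ^2 - 353)^2 = 4·26182, i.e. γ^4 - 706γ^2 + 124609 - 104728 = 0, i.e. γ^4 - 706γ^2 + 19881 = 0. So γ is a root of x^4 - 706x^2 + 19881. This polynomial is irreducible over Q: it has no rational root (each ±√106 ± √247 is irrational), and any factorization into two quadratics over Q would force √(26182) ∈ Q (pairing opposite roots) or √106, √247 ∈ Q (other pairings), all impossible. Hence [Q(γ):Q] = 4 = [Q(√106, √247):Q], so Q(γ) = Q(√106, √247).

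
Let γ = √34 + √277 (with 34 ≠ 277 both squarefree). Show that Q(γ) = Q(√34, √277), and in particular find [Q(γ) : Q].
[Q(γ) : Q] = 4 (equivalently, Q(γ) = Q(√34, √277))

Obviously Q(γ) ⊆ Q(√34, √277), and [Q(√34, √277):Q] = 4 (since 34, 277 are distinct squarefree integers > 1 with 9418 not a perfect square). To show equality we compute the minimal polynomial of γ. From γ = √34 + √277: γ^2 = 34 + 2√(9418) + 277 = 311 + 2√(9418), so γ^2 - 311 = 2√(9418); squaring, (γ^2 - 311)^2 = 4·9418, i.e. γ^4 - 622γ^2 + 96721 - 37672 = 0, i.e. γ^4 - 622γ^2 + 59049 = 0. So γ is a root of x^4 - 622x^2 + 59049. This polynomial is irreducible over Q: it has no rational root (each ±√34 ± √277 is irrational), and any factorization into two quadratics over Q would force √(9418) ∈ Q (pairing opposite roots) or √34, √277 ∈ Q (other pairings), all impossible. Hence [Q(γ):Q] = 4 = [Q(√34, √277):Q], so Q(γ) = Q(√34, √277).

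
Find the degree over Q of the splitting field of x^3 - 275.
[K : Q] = 6

The roots of x^3 - 275 are ∛275, ω∛275, ω^2∛275 where ω = e^(2πi/3) is a primitive cube root of unity, so K = Q(∛275, ω). Now [Q(∛275):Q] = 3 (since 275 is not a perfect cube, x^3 - 275 is irreducible) and [Q(ω):Q] = 2. Both 2 and 3 divide [K:Q], and [K:Q] ≤ 3·2 = 6, so [K:Q] = 6. (Equivalently: Q(∛275) ⊂ R but ω ∉ R, so [K : Q(∛275)] = 2.)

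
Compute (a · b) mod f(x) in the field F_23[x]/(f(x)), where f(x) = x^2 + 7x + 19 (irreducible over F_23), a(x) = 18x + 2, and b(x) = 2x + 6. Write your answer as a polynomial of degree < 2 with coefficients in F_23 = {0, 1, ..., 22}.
a · b ≡ 21x + 18 (mod f(x))

Multiply in F_23[x]: a(x)·b(x) = (18x + 2)·(2x + 6) = 13x^2 + 20x + 12. This has degree ≥ 2, so divide by f(x) over F_23: 13x^2 + 20x + 12 = (13)·(x^2 + 7x + 19) + (21x + 18). Hence a·b ≡ 21x + 18 (mod f). (F_23[x]/(f) is a field with 23^2 = 529 elements since f is irreducible of degree 2.)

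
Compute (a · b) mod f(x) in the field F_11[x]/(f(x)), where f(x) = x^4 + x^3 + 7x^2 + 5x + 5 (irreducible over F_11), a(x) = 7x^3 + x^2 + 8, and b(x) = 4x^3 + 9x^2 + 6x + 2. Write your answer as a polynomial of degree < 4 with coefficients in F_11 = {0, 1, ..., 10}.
a · b ≡ 10x^3 + 4x^2 + 3x + 1 (mod f(x))

Multiply in F_11[x]: a(x)·b(x) = (7x^3 + x^2 + 8)·(4x^3 + 9x^2 + 6x + 2) = 6x^6 + x^5 + 7x^4 + 8x^3 + 8x^2 + 4x + 5. This has degree ≥ 4, so divide by f(x) over F_11: 6x^6 + x^5 + 7x^4 + 8x^3 + 8x^2 + 4x + 5 = (6x^2 + 6x + 3)·(x^4 + x^3 + 7x^2 + 5x + 5) + (10x^3 + 4x^2 + 3x + 1). Hence a·b ≡ 10x^3 + 4x^2 + 3x + 1 (mod f). (F_11[x]/(f) is a field with 11^4 = 14641 elements since f is irreducible of degree 4.)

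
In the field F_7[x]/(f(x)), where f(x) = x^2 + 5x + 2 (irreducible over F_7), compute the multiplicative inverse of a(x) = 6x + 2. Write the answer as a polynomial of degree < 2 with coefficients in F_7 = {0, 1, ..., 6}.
a(x)^(-1) ≡ 4x (mod f(x))

Since f is irreducible over F_7, F_7[x]/(f) is a field and a(x) ≠ 0 has an inverse. Apply the extended Euclidean algorithm to f(x) and a(x) in F_7[x]: f(x) = (6x)·a(x) + (2). The last nonzero remainder is the constant 2 = gcd(f, a) in F_7. Back-substituting through the division chain expresses 2 = s(x)·a(x) + t(x)·f(x) with s(x) ≡ x (mod f), so (x)·a(x) ≡ 2 (mod f). Multiplying by 2^(-1) ≡ 4 in F_7 gives a(x)^(-1) ≡ 4·(x) ≡ 4x (mod f). Check: (6x + 2)·(4x) = 3x^2 + x ≡ 1 (mod x^2 + 5x + 2).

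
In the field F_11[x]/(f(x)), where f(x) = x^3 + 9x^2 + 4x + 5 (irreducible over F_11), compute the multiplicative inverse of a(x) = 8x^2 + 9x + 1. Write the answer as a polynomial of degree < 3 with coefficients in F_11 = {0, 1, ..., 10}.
a(x)^(-1) ≡ 9x + 9 (mod f(x))

Since f is irreducible over F_11, F_11[x]/(f) is a field and a(x) ≠ 0 has an inverse. Apply the extended Euclidean algorithm to f(x) and a(x) in F_11[x]: f(x) = (7x + 7)·a(x) + (9). The last nonzero remainder is the constant 9 = gcd(f, a) in F_11. Back-substituting through the division chain expresses 9 = s(x)·a(x) + t(x)·f(x) with s(x) ≡ 4x + 4 (mod f), so (4x + 4)·a(x) ≡ 9 (mod f). Multiplying by 9^(-1) ≡ 5 in F_11 gives a(x)^(-1) ≡ 5·(4x + 4) ≡ 9x + 9 (mod f). Check: (8x^2 + 9x + 1)·(9x + 9) = 6x^3 + 10x^2 + 2x + 9 ≡ 1 (mod x^3 + 9x^2 + 4x + 5).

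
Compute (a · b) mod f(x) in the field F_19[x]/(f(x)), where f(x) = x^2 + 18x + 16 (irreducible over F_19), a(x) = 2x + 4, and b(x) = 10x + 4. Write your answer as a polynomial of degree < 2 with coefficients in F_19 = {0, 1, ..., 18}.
a · b ≡ 11x (mod f(x))

Multiply in F_19[x]: a(x)·b(x) = (2x + 4)·(10x + 4) = x^2 + 10x + 16. This has degree ≥ 2, so divide by f(x) over F_19: x^2 + 10x + 16 = (1)·(x^2 + 18x + 16) + (11x). Hence a·b ≡ 11x (mod f). (F_19[x]/(f) is a field with 19^2 = 361 elements since f is irreducible of degree 2.)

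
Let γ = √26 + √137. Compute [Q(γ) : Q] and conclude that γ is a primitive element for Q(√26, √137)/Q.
[Q(γ) : Q] = 4 (equivalently, Q(γ) = Q(√26, √137))

Obviously Q(γ) ⊆ Q(√26, √137), and [Q(√26, √137):Q] = 4 (since 26, 137 are distinct squarefree integers > 1 with 3562 not a perfect square). To show equality we compute the minimal polynomial of γ. From γ = √26 + √137: γ^2 = 26 + 2√(3562) + 137 = 163 + 2√(3562), so γ^2 - 163 = 2√(3562); squaring, (γ^2 - 163)^2 = 4·3562, i.e. γ^4 - 326γ^2 + 26569 - 14248 = 0, i.e. γ^4 - 326γ^2 + 12321 = 0. So γ is a root of x^4 - 326x^2 + 12321. This polynomial is irreducible over Q: it has no rational root (each ±√26 ± √137 is irrational), and any factorization into two quadratics over Q would force √(3562) ∈ Q (pairing opposite roots) or √26, √137 ∈ Q (other pairings), all impossible. Hence [Q(γ):Q] = 4 = [Q(√26, √137):Q], so Q(γ) = Q(√26, √137).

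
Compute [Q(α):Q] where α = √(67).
[Q(α):Q] = 2

[Q(α):Q] equals the degree of the minimal polynomial of α. Here α^2 = 67 and x^2 - 67 is irreducible (d = 67 is squarefree, ≠ 1, hence not a square), so deg(m_α) = 2. Thus [Q(α):Q] = 2.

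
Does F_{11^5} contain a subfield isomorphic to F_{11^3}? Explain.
No: F_{11^3} is not a subfield of F_{11^5}

F_{p^m} embeds in F_{p^n} iff m | n. Here 3 ∤ 5 (since 5 = 1·3 + 2 with remainder 2 ≠ 0), so F_{11^3} is not a subfield of F_{11^5}. Equivalently: if it were, the tower law would give 3 = [F_{11^3}:F_11] dividing [F_{11^5}:F_11] = 5, contradiction.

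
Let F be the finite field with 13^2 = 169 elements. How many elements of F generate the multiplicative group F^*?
There are φ(168) = 48 primitive elements

F_q^* is cyclic of order q - 1 = 168. A cyclic group of order m has exactly φ(m) generators. Here m = 168 = 2^3 · 3 · 7, so the number of primitive elements is φ(168) = 48.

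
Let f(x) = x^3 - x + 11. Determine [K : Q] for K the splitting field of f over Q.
[K : Q] = 6

By the rational root test, any rational root of the monic integer polynomial f(x) = x^3 - x + 11 must be an integer dividing the constant term 11, i.e. one of ±{1, 11}. Evaluating: f(1) = 11, f(-1) = 11, f(11) = 1331, f(-11) = -1309; none is 0, so f has no rational root and is therefore irreducible over Q (a cubic with no linear factor over a field is irreducible). For an irreducible cubic, the Galois group is A_3 or S_3 according as the discriminant disc(f) = -4a^3 - 27b^2 = -4·(-1)^3 - 27·(11)^2 = -3263 is or is not a square in Q. Here disc(f) = -3263 is not a perfect square in Q, so the Galois group of f over Q is not contained in A_3 and must be all of S_3. The splitting field has degree |S_3| = 6 over Q, so [K : Q] = 6.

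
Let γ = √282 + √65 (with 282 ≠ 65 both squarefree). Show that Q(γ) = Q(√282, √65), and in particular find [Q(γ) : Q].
[Q(γ) : Q] = 4 (equivalently, Q(γ) = Q(√282, √65))

Obviously Q(γ) ⊆ Q(√282, √65), and [Q(√282, √65):Q] = 4 (since 282, 65 are distinct squarefree integers > 1 with 18330 not a perfect square). To show equality we compute the minimal polynomial of γ. From γ = √282 + √65: γ^2 = 282 + 2√(18330) + 65 = 347 + 2√(18330), so γ^2 - 347 = 2√(18330); squaring, (γ^2 - 347)^2 = 4·18330, i.e. γ^4 - 694γ^2 + 120409 - 73320 = 0, i.e. γ^4 - 694γ^2 + 47089 = 0. So γ is a root of x^4 - 694x^2 + 47089. This polynomial is irreducible over Q: it has no rational root (each ±√282 ± √65 is irrational), and any factorization into two quadratics over Q would force √(18330) ∈ Q (pairing opposite roots) or √282, √65 ∈ Q (other pairings), all impossible. Hence [Q(γ):Q] = 4 = [Q(√282, √65):Q], so Q(γ) = Q(√282, √65).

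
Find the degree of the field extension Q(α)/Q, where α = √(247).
[Q(α):Q] = 2

[Q(α):Q] equals the degree of the minimal polynomial of α. Here α^2 = 247 and x^2 - 247 is irreducible (d = 247 is squarefree, ≠ 1, hence not a square), so deg(m_α) = 2. Thus [Q(α):Q] = 2.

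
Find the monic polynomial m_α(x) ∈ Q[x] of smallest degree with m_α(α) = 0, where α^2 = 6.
m_α(x) = x^2 - 6

α satisfies α^2 - 6 = 0, so x^2 - 6 annihilates α. Since d = 6 is squarefree and ≠ 1, it is not a perfect square in Q, so x^2 - 6 has no rational root and is therefore irreducible over Q (a degree-2 polynomial over a field is irreducible iff it has no root). Hence m_α(x) = x^2 - 6.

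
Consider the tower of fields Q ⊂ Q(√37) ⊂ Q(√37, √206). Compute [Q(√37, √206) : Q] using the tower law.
[Q(√37, √206) : Q] = 4

[Q(√37):Q] = 2 (min poly x^2 - 37, irreducible since 37 is squarefree > 1). For the top step, suppose √206 ∈ Q(√37), say √206 = c + d√37 with c, d ∈ Q. Squaring: 206 = c^2 + 37d^2 + 2cd√37. Since √37 ∉ Q this forces 2cd = 0. If d = 0 then √206 = c ∈ Q, contradicting 206 squarefree > 1. If c = 0 then 206 = 37d^2, so 37·206 = (37d)^2 is a perfect square in Q — but 37·206 = 7622 is not a perfect square (since 37 and 206 are distinct squarefree integers). Contradiction. Hence √206 ∉ Q(√37), so x^2 - 206 stays irreducible over Q(√37) and [Q(√37, √206) : Q(√37)] = 2. By the tower law, [Q(√37, √206) : Q] = 2 · 2 = 4.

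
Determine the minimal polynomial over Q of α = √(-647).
m_α(x) = x^2 + 647

α satisfies α^2 + 647 = 0, so x^2 + 647 annihilates α. Since d = -647 is squarefree and ≠ 1, it is not a perfect square in Q, so x^2 + 647 has no rational root and is therefore irreducible over Q (a degree-2 polynomial over a field is irreducible iff it has no root). Hence m_α(x) = x^2 + 647.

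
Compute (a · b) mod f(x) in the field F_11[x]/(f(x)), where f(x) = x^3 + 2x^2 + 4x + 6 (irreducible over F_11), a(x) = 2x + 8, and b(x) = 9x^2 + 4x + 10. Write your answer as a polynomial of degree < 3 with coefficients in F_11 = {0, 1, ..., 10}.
a · b ≡ 2x + 5 (mod f(x))

Multiply in F_11[x]: a(x)·b(x) = (2x + 8)·(9x^2 + 4x + 10) = 7x^3 + 3x^2 + 8x + 3. This has degree ≥ 3, so divide by f(x) over F_11: 7x^3 + 3x^2 + 8x + 3 = (7)·(x^3 + 2x^2 + 4x + 6) + (2x + 5). Hence a·b ≡ 2x + 5 (mod f). (F_11[x]/(f) is a field with 11^3 = 1331 elements since f is irreducible of degree 3.)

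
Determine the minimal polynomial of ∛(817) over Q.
m_α(x) = x^3 - 817

α satisfies α^3 = 817, so x^3 - 817 annihilates α. By the rational root test, a rational root p/q (in lowest terms) of x^3 - 817 would satisfy p^3 = 817 q^3, forcing q = 1 and p^3 = 817; but 817 is not a perfect cube, contradiction. A monic cubic over Q with no rational root is irreducible (any nontrivial factorization would include a linear factor). Hence x^3 - 817 is the minimal polynomial of α, and in particular [Q(α):Q] = 3.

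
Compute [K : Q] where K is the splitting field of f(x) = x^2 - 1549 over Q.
[K : Q] = 2

f(x) = x^2 - 1549 factors as (x - √1549)(x + √1549). The splitting field is K = Q(√1549). Since 1549 is squarefree and > 1, it is not a perfect square, so x^2 - 1549 is irreducible over Q and [Q(√1549) : Q] = 2. Hence [K : Q] = 2.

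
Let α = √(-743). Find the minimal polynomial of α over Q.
m_α(x) = x^2 + 743

α satisfies α^2 + 743 = 0, so x^2 + 743 annihilates α. Since d = -743 is squarefree and ≠ 1, it is not a perfect square in Q, so x^2 + 743 has no rational root and is therefore irreducible over Q (a degree-2 polynomial over a field is irreducible iff it has no root). Hence m_α(x) = x^2 + 743.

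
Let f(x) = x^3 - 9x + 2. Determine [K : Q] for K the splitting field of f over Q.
[K : Q] = 6

By the rational root test, any rational root of the monic integer polynomial f(x) = x^3 - 9x + 2 must be an integer dividing the constant term 2, i.e. one of ±{1, 2}. Evaluating: f(1) = -6, f(-1) = 10, f(2) = -8, f(-2) = 12; none is 0, so f has no rational root and is therefore irreducible over Q (a cubic with no linear factor over a field is irreducible). For an irreducible cubic, the Galois group is A_3 or S_3 according as the discriminant disc(f) = -4a^3 - 27b^2 = -4·(-9)^3 - 27·(2)^2 = 2808 is or is not a square in Q. Here disc(f) = 2808 is not a perfect square in Q, so the Galois group of f over Q is not contained in A_3 and must be all of S_3. The splitting field has degree |S_3| = 6 over Q, so [K : Q] = 6.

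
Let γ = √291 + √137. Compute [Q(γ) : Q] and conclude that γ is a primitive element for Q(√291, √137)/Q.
[Q(γ) : Q] = 4 (equivalently, Q(γ) = Q(√291, √137))

Obviously Q(γ) ⊆ Q(√291, √137), and [Q(√291, √137):Q] = 4 (since 291, 137 are distinct squarefree integers > 1 with 39867 not a perfect square). To show equality we compute the minimal polynomial of γ. From γ = √291 + √137: γ^2 = 291 + 2√(39867) + 137 = 428 + 2√(39867), so γ^2 - 428 = 2√(39867); squaring, (γ^2 - 428)^2 = 4·39867, i.e. γ^4 - 856γ^2 + 183184 - 159468 = 0, i.e. γ^4 - 856γ^2 + 23716 = 0. So γ is a root of x^4 - 856x^2 + 23716. This polynomial is irreducible over Q: it has no rational root (each ±√291 ± √137 is irrational), and any factorization into two quadratics over Q would force √(39867) ∈ Q (pairing opposite roots) or √291, √137 ∈ Q (other pairings), all impossible. Hence [Q(γ):Q] = 4 = [Q(√291, √137):Q], so Q(γ) = Q(√291, √137).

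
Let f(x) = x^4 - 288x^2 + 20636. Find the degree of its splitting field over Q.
[K : Q] = 4

Solving the quadratic in x^2: x^2 = (288 ± √(288^2 - 4·20636))/2 = (288 ± √400)/2 = (288 ± 20)/2, giving x^2 = 154 or x^2 = 134. So f(x) = (x^2 - 154)(x^2 - 134) and the roots of f are ±√154, ±√134. Hence the splitting field is K = Q(√154, √134). Since 154 and 134 are distinct squarefree integers > 1, their product 20636 is not a perfect square, so √134 ∉ Q(√154). By the tower law [K:Q] = [Q(√154,√134):Q(√154)] · [Q(√154):Q] = 2 · 2 = 4.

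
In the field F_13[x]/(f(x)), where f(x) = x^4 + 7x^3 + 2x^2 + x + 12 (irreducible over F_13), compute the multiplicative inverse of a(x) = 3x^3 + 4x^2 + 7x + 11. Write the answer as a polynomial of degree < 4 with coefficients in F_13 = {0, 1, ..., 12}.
a(x)^(-1) ≡ 3x^2 + 8x + 12 (mod f(x))

Since f is irreducible over F_13, F_13[x]/(f) is a field and a(x) ≠ 0 has an inverse. Apply the extended Euclidean algorithm to f(x) and a(x) in F_13[x]: f(x) = (9x + 12)·a(x) + (8x^2 + 10);  a(x) = (2x + 7)·(8x^2 + 10) + (6). The last nonzero remainder is the constant 6 = gcd(f, a) in F_13. Back-substituting through the division chain expresses 6 = s(x)·a(x) + t(x)·f(x) with s(x) ≡ 5x^2 + 9x + 7 (mod f), so (5x^2 + 9x + 7)·a(x) ≡ 6 (mod f). Multiplying by 6^(-1) ≡ 11 in F_13 gives a(x)^(-1) ≡ 11·(5x^2 + 9x + 7) ≡ 3x^2 + 8x + 12 (mod f). Check: (3x^3 + 4x^2 + 7x + 11)·(3x^2 + 8x + 12) = 9x^5 + 10x^4 + 11x^3 + 7x^2 + 3x + 2 ≡ 1 (mod x^4 + 7x^3 + 2x^2 + x + 12).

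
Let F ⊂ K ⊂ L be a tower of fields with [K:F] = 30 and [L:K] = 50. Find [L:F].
[L:F] = 1500

The tower law says that for any tower of field extensions F ⊂ K ⊂ L with finite degrees, [L:F] = [L:K] · [K:F]. Here this gives [L:F] = 50 · 30 = 1500.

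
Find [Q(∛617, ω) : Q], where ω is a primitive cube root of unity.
[Q(∛617, ω) : Q] = 6

[Q(∛617):Q] = 3 (min poly x^3 - 617, irreducible since 617 is not a perfect cube). [Q(ω):Q] = 2 (min poly x^2 + x + 1). Since Q(∛617) ⊂ R and ω ∉ R, we have ω ∉ Q(∛617), so x^2 + x + 1 remains irreducible over Q(∛617) and [Q(∛617, ω) : Q(∛617)] = 2. By the tower law, [Q(∛617, ω) : Q] = 3 · 2 = 6. (In fact Q(∛617, ω) is the splitting field of x^3 - 617 over Q.)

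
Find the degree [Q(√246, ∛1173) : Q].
[Q(√246, ∛1173) : Q] = 6

Let L = Q(√246, ∛1173). Since Q(√246) ⊂ L and [Q(√246):Q] = 2, the tower law gives 2 | [L:Q]. Likewise Q(∛1173) ⊂ L with [Q(∛1173):Q] = 3 (because 1173 is not a perfect cube), so 3 | [L:Q]. As gcd(2,3) = 1, [L:Q] is divisible by 6. Conversely L is generated over Q by √246 and ∛1173, so [L:Q] ≤ 2·3 = 6. Therefore [Q(√246, ∛1173) : Q] = 6.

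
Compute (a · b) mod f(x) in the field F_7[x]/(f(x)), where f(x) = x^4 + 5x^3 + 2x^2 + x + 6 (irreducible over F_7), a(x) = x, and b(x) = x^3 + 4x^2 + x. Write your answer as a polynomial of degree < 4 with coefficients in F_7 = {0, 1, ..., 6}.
a · b ≡ 6x^3 + 6x^2 + 6x + 1 (mod f(x))

Multiply in F_7[x]: a(x)·b(x) = (x)·(x^3 + 4x^2 + x) = x^4 + 4x^3 + x^2. This has degree ≥ 4, so divide by f(x) over F_7: x^4 + 4x^3 + x^2 = (1)·(x^4 + 5x^3 + 2x^2 + x + 6) + (6x^3 + 6x^2 + 6x + 1). Hence a·b ≡ 6x^3 + 6x^2 + 6x + 1 (mod f). (F_7[x]/(f) is a field with 7^4 = 2401 elements since f is irreducible of degree 4.)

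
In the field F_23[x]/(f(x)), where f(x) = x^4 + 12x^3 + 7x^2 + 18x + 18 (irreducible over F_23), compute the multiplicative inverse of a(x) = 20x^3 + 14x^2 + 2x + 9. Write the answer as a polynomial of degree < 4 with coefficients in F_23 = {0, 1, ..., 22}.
a(x)^(-1) ≡ 16x^3 + 7x^2 + 3x + 15 (mod f(x))

Since f is irreducible over F_23, F_23[x]/(f) is a field and a(x) ≠ 0 has an inverse. Apply the extended Euclidean algorithm to f(x) and a(x) in F_23[x]: f(x) = (15x + 20)·a(x) + (19x^2 + 4x + 22);  a(x) = (18x + 3)·(19x^2 + 4x + 22) + (8x + 12);  (19x^2 + 4x + 22) = (11x + 7)·(8x + 12) + (7). The last nonzero remainder is the constant 7 = gcd(f, a) in F_23. Back-substituting through the division chain expresses 7 = s(x)·a(x) + t(x)·f(x) with s(x) ≡ 20x^3 + 3x^2 + 21x + 13 (mod f), so (20x^3 + 3x^2 + 21x + 13)·a(x) ≡ 7 (mod f). Multiplying by 7^(-1) ≡ 10 in F_23 gives a(x)^(-1) ≡ 10·(20x^3 + 3x^2 + 21x + 13) ≡ 16x^3 + 7x^2 + 3x + 15 (mod f). Check: (20x^3 + 14x^2 + 2x + 9)·(16x^3 + 7x^2 + 3x + 15) = 21x^6 + 19x^5 + 6x^4 + 17x^3 + 3x^2 + 11x + 20 ≡ 1 (mod x^4 + 12x^3 + 7x^2 + 18x + 18).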